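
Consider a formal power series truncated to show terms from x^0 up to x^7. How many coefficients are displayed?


From x^0 to x^7 inclusive, the count is 7 - 0 + 1 = 8.

8


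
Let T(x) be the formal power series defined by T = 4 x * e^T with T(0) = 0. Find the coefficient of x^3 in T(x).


Apply the Lagrange inversion formula: if T = 4 x * phi(T) with phi(t) = e^t, then
[x^n] T = 4^n * (1/n) [t^(n-1)] phi(t)^n = 4^n * (1/n) [t^(n-1)] e^(n t) = 4^n * (1/n) * n^(n-1) / (n-1)! = 4^n * n^(n-1) / n!.
When c = 1 this is the Cayley count of rooted labeled trees on n vertices, divided by n!.
For n = 3: 4^3 * 3^2 / 3! = 64 * 9/6 = 96.

96


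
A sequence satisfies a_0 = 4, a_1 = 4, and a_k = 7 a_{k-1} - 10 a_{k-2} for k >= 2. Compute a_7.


The characteristic equation is t^2 - 7 t + 10 = 0, with roots r_1 = 5 and r_2 = 2 (so c_1 = r_1 + r_2, c_2 = -r_1 r_2 as required).
One can use the closed form a_n = A r_1^n + B r_2^n, but direct iteration is more reliable:
a_0 = 4, a_1 = 4, a_2 = -12, a_3 = -124, a_4 = -748, a_5 = -3996, a_6 = -20492, a_7 = -103484.
So a_7 = -103484.

-103484


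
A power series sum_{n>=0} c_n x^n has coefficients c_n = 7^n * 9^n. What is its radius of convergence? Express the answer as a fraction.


By the root test (Cauchy-Hadamard), the radius is R = 1 / limsup_n |c_n|^(1/n).
Here |c_n|^(1/n) = (7^n * 9^n)^(1/n) = 7 * 9 = 63 for all n.
So R = 1/63 = 1/63.

1/63


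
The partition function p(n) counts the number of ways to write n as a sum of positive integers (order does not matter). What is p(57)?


Using the generating function prod_{k>=1} 1/(1-x^k), we compute p(57).
By dynamic programming over parts 1 through 57:
p(57) = 614154

614154


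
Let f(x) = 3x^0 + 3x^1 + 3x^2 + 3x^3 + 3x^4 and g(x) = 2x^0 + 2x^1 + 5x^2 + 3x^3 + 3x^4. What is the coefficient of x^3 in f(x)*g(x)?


Cauchy product at x^3:
3*3 + 3*5 + 3*2 + 3*2
= 36

36


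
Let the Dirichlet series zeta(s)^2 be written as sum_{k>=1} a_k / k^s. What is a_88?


The Dirichlet convolution of the constant function 1 with itself gives (1 * 1)(k) = sum_{d | k} 1 = d(k), the number of positive divisors of k.
Since zeta(s) = sum_{k>=1} 1/k^s, we have zeta(s)^2 = sum_{k>=1} d(k)/k^s, so a_k = d(k).
For k = 88: the divisors are 1, 2, 4, 8, 11, 22, 44, 88.
Count = 8.

8


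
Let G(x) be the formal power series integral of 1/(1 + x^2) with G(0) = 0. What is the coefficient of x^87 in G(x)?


1/(1 + x^2) = sum_{j>=0} (-1)^j x^(2j). Integrating termwise with G(0) = 0:
G(x) = sum_{j>=0} (-1)^j x^(2j+1) / (2j+1) = arctan(x).
Only odd powers are nonzero. For x^87 write 87 = 2*43 + 1, giving
(-1)^43 / 87 = -1/87 = -1/87.

-1/87


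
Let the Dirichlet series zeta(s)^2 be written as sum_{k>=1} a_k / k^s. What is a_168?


The Dirichlet convolution of the constant function 1 with itself gives (1 * 1)(k) = sum_{d | k} 1 = d(k), the number of positive divisors of k.
Since zeta(s) = sum_{k>=1} 1/k^s, we have zeta(s)^2 = sum_{k>=1} d(k)/k^s, so a_k = d(k).
For k = 168: the divisors are 1, 2, 3, 4, 6, 7, 8, 12, 14, 21, 24, 28, 42, 56, 84, 168.
Count = 16.

16


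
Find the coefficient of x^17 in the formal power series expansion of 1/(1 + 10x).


Write 1/(1 + c x) = 1/(1 - (-c) x) and apply the geometric-series identity
1/(1 - y) = sum_{k>=0} y^k to get 1/(1 + c x) = sum_{k>=0} (-c)^k x^k.
So the coefficient of x^k is (-c)^k = (-1)^k * c^k.
Here c = 10 and k = 17:
(-10)^17 = -1 * 100000000000000000 = -100000000000000000

-100000000000000000


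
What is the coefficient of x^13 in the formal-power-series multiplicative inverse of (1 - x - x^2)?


Let the inverse be f(x) = sum_{k>=0} a_k x^k. From f(x) * (1 - x - x^2) = 1 and matching coefficients:
 x^0: a_0 = 1.
 x^1: a_1 - a_0 = 0, so a_1 = 1.
 x^k (k >= 2): a_k - a_{k-1} - a_{k-2} = 0, i.e. a_k = a_{k-1} + a_{k-2}.
This is the Fibonacci-type recurrence shifted so that a_0 = a_1 = 1.
Iterating: a_0=1, a_1=1, a_2=2, a_3=3, a_4=5, a_5=8, a_6=13, a_7=21, a_8=34, a_9=55, ...
a_13 = 377.

377


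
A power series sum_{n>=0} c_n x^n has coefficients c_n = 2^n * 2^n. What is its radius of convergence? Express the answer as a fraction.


By the root test (Cauchy-Hadamard), the radius is R = 1 / limsup_n |c_n|^(1/n).
Here |c_n|^(1/n) = (2^n * 2^n)^(1/n) = 2 * 2 = 4 for all n.
So R = 1/4 = 1/4.

1/4


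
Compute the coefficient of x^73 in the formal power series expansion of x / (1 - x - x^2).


Let f(x) = sum_{k>=0} a_k x^k. Multiplying f(x) * (1 - x - x^2) = x and matching coefficients gives a_0 = 0, a_1 = 1, and a_k = a_{k-1} + a_{k-2} for k >= 2. These are the Fibonacci numbers F_k.
Iterating from F_0 = 0, F_1 = 1:
F_0=0, F_1=1, F_2=1, F_3=2, F_4=3, F_5=5, F_6=8, F_7=13, F_8=21, F_9=34, ...
F_73 = 806515533049393.

806515533049393


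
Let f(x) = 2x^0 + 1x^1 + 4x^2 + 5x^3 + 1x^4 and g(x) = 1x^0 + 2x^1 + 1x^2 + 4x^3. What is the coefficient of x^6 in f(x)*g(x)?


Cauchy product at x^6:
5*4 + 1*1
= 21

21


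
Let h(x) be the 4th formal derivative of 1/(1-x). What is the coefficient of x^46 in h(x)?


Differentiating 4 times: d^4/dx^4 [1/(1-x)] = 4!/(1-x)^5.
The expansion 1/(1-x)^5 = sum_{k>=0} C(k+4, 4) x^k, so the coefficient of x^n in 4!/(1-x)^5 is 4! * C(n+4, 4).
For n = 46: 24 * C(50, 4) = 24 * 230300 = 5527200

5527200


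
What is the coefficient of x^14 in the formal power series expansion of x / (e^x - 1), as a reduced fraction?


The exponential generating function for Bernoulli numbers is
x / (e^x - 1) = sum_{k>=0} B_k x^k / k!.
So the coefficient of x^14 in x / (e^x - 1) is B_14 / 14!.
Computing: B_14 = 7/6, 14! = 87178291200, giving
7/6 / 87178291200 = 1/74724249600.

1/74724249600


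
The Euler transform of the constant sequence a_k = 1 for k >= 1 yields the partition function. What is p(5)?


The Euler transform converts the sequence a_k = 1 into the number of integer partitions.
Using the recurrence or dynamic programming:
p(5) = 7

7


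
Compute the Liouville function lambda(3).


The Liouville function is lambda(k) = (-1)^Omega(k), where Omega(k) counts the prime factors of k with multiplicity.
Factoring: 3 = 3, so Omega(3) = 1.
lambda(3) = (-1)^1 = -1.

-1


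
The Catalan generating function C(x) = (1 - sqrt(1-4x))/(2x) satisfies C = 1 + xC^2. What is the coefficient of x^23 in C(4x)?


Substituting x -> 4x scales the n-th coefficient by 4^n, so [x^23] C(4x) = 4^23 * C_23.
C_23 = C(2*23, 23)/(24) = 8233430727600/24 = 343059613650.
So 4^23 * 343059613650 = 70368744177664 * 343059613650 = 24140674190625098799513600.

24140674190625098799513600


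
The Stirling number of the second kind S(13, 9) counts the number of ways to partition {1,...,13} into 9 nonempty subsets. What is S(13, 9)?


Using the explicit formula S(n,k) = (1/k!) sum_{j=0}^{k} (-1)^(k-j) C(k,j) j^n:
S(13, 9) = 359502
Equivalently, S(n,k) is n! times the coefficient of x^n in the EGF (e^x - 1)^k / k!.

359502


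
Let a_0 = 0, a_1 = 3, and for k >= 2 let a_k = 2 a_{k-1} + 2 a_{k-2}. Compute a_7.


Iterating the recurrence forward:
a_0 = 0
a_1 = 3
a_2 = 2*3 + 2*0 = 6
a_3 = 2*6 + 2*3 = 18
a_4 = 2*18 + 2*6 = 48
a_5 = 2*48 + 2*18 = 132
a_6 = 2*132 + 2*48 = 360
a_7 = 2*360 + 2*132 = 984
So a_7 = 984.

984


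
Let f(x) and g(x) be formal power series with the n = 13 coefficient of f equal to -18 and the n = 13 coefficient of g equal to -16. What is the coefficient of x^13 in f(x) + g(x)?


Addition of formal power series is termwise.
The coefficient of x^13 in f + g = -18 + -16
= -34

-34


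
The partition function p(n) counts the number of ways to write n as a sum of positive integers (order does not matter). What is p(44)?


Using the generating function prod_{k>=1} 1/(1-x^k), we compute p(44).
By dynamic programming over parts 1 through 44:
p(44) = 75175

75175


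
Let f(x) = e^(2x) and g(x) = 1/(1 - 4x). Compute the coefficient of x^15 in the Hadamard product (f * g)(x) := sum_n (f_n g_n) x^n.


Expanding: f_k = 2^k/k! (from e^(2x)) and g_k = 4^k (from 1/(1 - 4x)). So the Hadamard coefficient (f * g)_k = 2^k 4^k / k! = (8)^k / k!.
For k = 15: 8^15/15! = 35184372088832/1307674368000 = 17179869184/638512875.

17179869184/638512875


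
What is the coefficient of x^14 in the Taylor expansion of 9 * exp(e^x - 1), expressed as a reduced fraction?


exp(e^x - 1) = sum_{k>=0} Bell_k x^k / k!, where Bell_k is the k-th Bell number.
So the coefficient of x^14 is 9 * Bell_14 / 14!.
Computing: Bell_14 = 190899322 and 14! = 87178291200, giving
9 * 190899322/87178291200 = 95449661/4843238400.

95449661/4843238400


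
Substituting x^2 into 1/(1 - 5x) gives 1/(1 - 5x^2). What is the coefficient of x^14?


The coefficient of x^(2m) in 1/(1 - 5x^2) is 5^m.
With n = 14 = 2*7, the coefficient is 5^7 = 78125.

78125


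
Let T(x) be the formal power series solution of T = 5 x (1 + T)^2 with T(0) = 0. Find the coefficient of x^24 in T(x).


Apply the Lagrange inversion formula: if T = 5 x * phi(T) with phi(t) = (1 + t)^2, then [x^n] T = 5^n * (1/n) [t^(n-1)] phi(t)^n = 5^n * (1/n) [t^(n-1)] (1 + t)^(2n) = 5^n * (1/n) C(2n, n-1).
Using the identity C(2n, n-1) = C(2n, n) * n / (n+1), the unscaled factor equals C(2n, n) / (n+1) = C_n, the n-th Catalan number.
For n = 24: C_24 = C(48, 24) / 25 = 32247603683100/25 = 1289904147324.
With the 5^24 = 59604644775390625 factor, the coefficient is 59604644775390625 * 1289904147324 = 76884278495550155639648437500.

76884278495550155639648437500


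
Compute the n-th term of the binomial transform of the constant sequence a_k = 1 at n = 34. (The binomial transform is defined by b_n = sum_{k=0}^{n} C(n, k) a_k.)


With a_k = 1 for all k, b_n = sum_{k=0}^{n} C(n, k) = 2^n by the binomial theorem.
For n = 34: 2^34 = 17179869184.

17179869184


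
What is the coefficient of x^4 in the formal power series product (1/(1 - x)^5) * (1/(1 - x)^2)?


Combine the factors: (1/(1 - x)^5) * (1/(1 - x)^2) = 1/(1 - x)^7.
Then use 1/(1 - x)^r = sum_{k>=0} C(k + r - 1, r - 1) x^k with r = 7 and k = 4:
C(10, 6) = 210.

210


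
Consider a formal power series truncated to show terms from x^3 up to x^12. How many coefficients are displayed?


From x^3 to x^12 inclusive, the count is 12 - 3 + 1 = 10.

10


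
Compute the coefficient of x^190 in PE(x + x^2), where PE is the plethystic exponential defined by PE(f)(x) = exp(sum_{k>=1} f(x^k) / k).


With f(x) = x + x^2, the exponent is sum_{k>=1} (x^k + x^(2k)) / k = -ln(1 - x) - ln(1 - x^2). Exponentiating:
PE(x + x^2) = 1 / ((1 - x)(1 - x^2)).
This is the generating function for partitions of n into parts of size 1 or 2. The number of 2's can be any j in 0..95, and the rest are 1's, so
[x^190] = floor(190/2) + 1 = 96.

96


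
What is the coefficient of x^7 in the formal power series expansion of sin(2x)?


The Maclaurin series is sin(t) = sum_{k>=0} (-1)^k t^(2k+1) / (2k+1)!, so substituting t = 2x, only odd powers of x are nonzero, with coefficient of x^(2k+1) equal to (-1)^k 2^(2k+1) / (2k+1)!.
Write 7 = 2*3 + 1, giving the coefficient (-1)^3 * 2^7 / 7! = -128/5040 = -8/315.

-8/315


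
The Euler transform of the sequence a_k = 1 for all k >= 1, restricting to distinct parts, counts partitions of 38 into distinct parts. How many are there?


Partitions of 38 into distinct parts can be computed via generating function.
Product (1+x)(1+x^2)(1+x^3)...
The coefficient of x^38 = 864

864


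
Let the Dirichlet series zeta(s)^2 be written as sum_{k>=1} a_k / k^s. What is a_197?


The Dirichlet convolution of the constant function 1 with itself gives (1 * 1)(k) = sum_{d | k} 1 = d(k), the number of positive divisors of k.
Since zeta(s) = sum_{k>=1} 1/k^s, we have zeta(s)^2 = sum_{k>=1} d(k)/k^s, so a_k = d(k).
For k = 197: the divisors are 1, 197.
Count = 2.

2


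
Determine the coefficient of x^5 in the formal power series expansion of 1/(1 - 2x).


The geometric series identity gives 1/(1 - c x) = sum_{k>=0} c^k x^k, so the coefficient of x^k is c^k.
Here c = 2 and k = 5.
Computing: 2^5 = 32

32


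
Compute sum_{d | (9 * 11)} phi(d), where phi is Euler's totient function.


First, 9 * 11 = 99. One classical identity is sum_{d | n} phi(d) = n (each k in [1, n] has a unique gcd with n, and among the k's with gcd(k, n) = n/d there are phi(d) of them). So the sum equals 99. We also verify directly:
Divisors of 99: 1, 3, 9, 11, 33, 99.
phi values: 1, 2, 6, 10, 20, 60.
Sum = 99.

99


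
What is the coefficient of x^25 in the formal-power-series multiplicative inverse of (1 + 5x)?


The inverse is 1/(1 + 5x). Apply the geometric identity 1/(1 - y) = sum_{k>=0} y^k with y = -5x:
1/(1 + 5x) = sum_{k>=0} (-5)^k x^k.
So the coefficient of x^25 is (-5)^25 = -298023223876953125.

-298023223876953125


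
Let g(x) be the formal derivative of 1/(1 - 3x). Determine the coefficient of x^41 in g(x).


Differentiate termwise: d/dx sum_{k>=0} 3^k x^k = sum_{k>=1} k 3^k x^(k-1) = sum_{j>=0} (j+1) 3^(j+1) x^j.
Equivalently, d/dx [1/(1 - 3x)] = 3/(1 - 3x)^2.
For j = 41: 42 * 3^42 = 42 * 109418989131512359209 = 4595597543523519086778.

4595597543523519086778


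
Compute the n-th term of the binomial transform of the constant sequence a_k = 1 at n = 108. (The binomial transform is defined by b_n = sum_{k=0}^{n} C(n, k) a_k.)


With a_k = 1 for all k, b_n = sum_{k=0}^{n} C(n, k) = 2^n by the binomial theorem.
For n = 108: 2^108 = 324518553658426726783156020576256.

324518553658426726783156020576256


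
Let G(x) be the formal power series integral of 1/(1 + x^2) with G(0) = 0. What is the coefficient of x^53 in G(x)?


1/(1 + x^2) = sum_{j>=0} (-1)^j x^(2j). Integrating termwise with G(0) = 0:
G(x) = sum_{j>=0} (-1)^j x^(2j+1) / (2j+1) = arctan(x).
Only odd powers are nonzero. For x^53 write 53 = 2*26 + 1, giving
(-1)^26 / 53 = 1/53 = 1/53.

1/53


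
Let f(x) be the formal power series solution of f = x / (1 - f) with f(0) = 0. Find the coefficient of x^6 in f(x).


Apply Lagrange inversion: f = x * phi(f) with phi(t) = 1/(1 - t), so
[x^n] f = (1/n) [t^(n-1)] phi(t)^n = (1/n) [t^(n-1)] (1 - t)^(-n) = (1/n) C(2n - 2, n - 1) = C_{n-1}.
For n = 6: C_5 = C(10, 5) / 6 = 252/6 = 42 = 42.

42


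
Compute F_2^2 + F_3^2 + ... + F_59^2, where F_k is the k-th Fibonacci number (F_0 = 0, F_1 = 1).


There is a standard identity sum_{k=0}^{N} F_k^2 = F_N * F_{N+1} (proved inductively from the telescoping relation F_k^2 = F_k F_{k+1} - F_{k-1} F_k). Then
sum_{k=2}^{59} F_k^2 = F_59 F_60 - F_1 F_2.
Computing: F_59 = 956722026041, F_60 = 1548008755920, F_1 = 1, F_2 = 1.
Sum = 956722026041 * 1548008755920 - 1 * 1 = 1481014073292990252912719.

1481014073292990252912719


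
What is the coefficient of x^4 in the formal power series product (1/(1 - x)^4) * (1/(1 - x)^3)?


Combine the factors: (1/(1 - x)^4) * (1/(1 - x)^3) = 1/(1 - x)^7.
Then use 1/(1 - x)^r = sum_{k>=0} C(k + r - 1, r - 1) x^k with r = 7 and k = 4:
C(10, 6) = 210.

210


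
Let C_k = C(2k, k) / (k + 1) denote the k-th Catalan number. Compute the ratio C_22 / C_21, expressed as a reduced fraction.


Using C_k = (2k)! / (k! (k+1)!), the ratio C_{k+1}/C_k simplifies to
C_{k+1}/C_k = [(2k+2)! / ((k+1)! (k+2)!)] * [k! (k+1)! / (2k)!]
 = (2k+2)(2k+1) / ((k+1)(k+2)) = 2(2k+1) / (k+2).
For k = 21: 2(2*21 + 1) / (21 + 2) = 86/23 = 86/23.

86/23


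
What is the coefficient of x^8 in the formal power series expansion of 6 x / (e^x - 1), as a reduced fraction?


The exponential generating function for Bernoulli numbers is
x / (e^x - 1) = sum_{k>=0} B_k x^k / k!.
So the coefficient of x^8 in 6 x / (e^x - 1) is 6 B_8 / 8!.
Computing: B_8 = -1/30, 8! = 40320, giving
6 * -1/30 / 40320 = -1/201600.

-1/201600


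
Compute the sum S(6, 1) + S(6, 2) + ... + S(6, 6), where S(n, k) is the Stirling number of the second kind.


By definition, S(n, k) counts partitions of an n-set into exactly k nonempty blocks.
Computing row n = 6 for k = 1..6:
S(6, k): 1, 31, 90, 65, 15, 1
Sum = 203. (This equals Bell_6 since the sum runs over all k.)

203


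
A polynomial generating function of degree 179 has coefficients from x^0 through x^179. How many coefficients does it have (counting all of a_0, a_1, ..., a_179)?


A polynomial of degree 179 takes the form a_0 + a_1 x + ... + a_179 x^179.
The number of coefficients is 179 + 1 = 180.

180


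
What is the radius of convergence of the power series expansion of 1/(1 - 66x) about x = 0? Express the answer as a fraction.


Expanding 1/(1 - 66x) = sum_{k>=0} 66^k x^k, the series converges when |66x| < 1, i.e., |x| < 1/66.
So the radius of convergence is 1/66 = 1/66.

1/66


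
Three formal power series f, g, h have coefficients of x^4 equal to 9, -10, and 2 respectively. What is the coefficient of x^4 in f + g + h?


Series addition is componentwise:
9 + -10 + 2
= 1

1


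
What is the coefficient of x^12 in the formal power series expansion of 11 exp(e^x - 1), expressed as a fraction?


exp(e^x - 1) is the exponential generating function for the Bell numbers Bell_k: exp(e^x - 1) = sum_{k>=0} Bell_k x^k / k!.
So the coefficient of x^12 in 11 exp(e^x - 1) is 11 Bell_12 / 12!.
Computing: Bell_12 = 4213597 and 12! = 479001600, giving
11 * 4213597/479001600 = 4213597/43545600.

4213597/43545600


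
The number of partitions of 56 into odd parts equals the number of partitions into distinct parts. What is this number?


Computing partitions of 56 into odd parts (1, 3, 5, ...):
Using the generating function prod_{k>=0} 1/(1-x^(2k+1)),
the count is 7108

7108


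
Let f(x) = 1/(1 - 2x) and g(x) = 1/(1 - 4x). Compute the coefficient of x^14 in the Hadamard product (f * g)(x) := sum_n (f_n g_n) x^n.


f has coefficients f_k = 2^k and g has coefficients g_k = 4^k, so the Hadamard product has coefficient (f*g)_k = 2^k * 4^k = 8^k.
For k = 14: 8^14 = 4398046511104.

4398046511104


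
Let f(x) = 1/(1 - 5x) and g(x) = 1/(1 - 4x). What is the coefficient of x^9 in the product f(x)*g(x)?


The coefficient of x^n in f*g is the Cauchy product: sum_{k=0}^{n} a^k * b^(n-k).
With a=5, b=4, n=9:
sum_{k=0}^{9} 5^k * 4^(9-k)
= 8717049

8717049


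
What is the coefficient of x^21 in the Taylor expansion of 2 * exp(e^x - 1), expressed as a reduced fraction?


exp(e^x - 1) = sum_{k>=0} Bell_k x^k / k!, where Bell_k is the k-th Bell number.
So the coefficient of x^21 is 2 * Bell_21 / 21!.
Computing: Bell_21 = 474869816156751 and 21! = 51090942171709440000, giving
2 * 474869816156751/51090942171709440000 = 158289938718917/8515157028618240000.

158289938718917/8515157028618240000


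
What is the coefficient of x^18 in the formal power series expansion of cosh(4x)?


The Maclaurin series is cosh(t) = sum_{m>=0} t^(2m) / (2m)!, so substituting t = 4x, only even powers of x are nonzero, with coefficient of x^(2m) equal to 4^(2m) / (2m)!.
For x^18 the coefficient is 4^18/18! = 68719476736/6402373705728000 = 1048576/97692469875.

1048576/97692469875


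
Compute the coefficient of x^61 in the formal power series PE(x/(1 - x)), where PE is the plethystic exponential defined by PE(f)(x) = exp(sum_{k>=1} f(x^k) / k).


For f(x) = x/(1 - x) we have
sum_{k>=1} f(x^k) / k = sum_{k>=1} (1/k) * x^k / (1 - x^k) = sum_{k, m >= 1} x^(k m) / k,
which after exponentiating simplifies to
PE(x/(1 - x)) = prod_{k>=1} 1 / (1 - x^k).
This is the generating function for the partition function p(n), so the coefficient of x^61 is p(61).
Computing p(61) by dynamic programming over parts 1, 2, ..., 61: p(61) = 1121505.

1121505


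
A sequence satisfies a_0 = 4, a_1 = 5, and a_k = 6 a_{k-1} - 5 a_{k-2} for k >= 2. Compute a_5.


The characteristic equation is t^2 - 6 t + 5 = 0, with roots r_1 = 5 and r_2 = 1 (so c_1 = r_1 + r_2, c_2 = -r_1 r_2 as required).
One can use the closed form a_n = A r_1^n + B r_2^n, but direct iteration is more reliable:
a_0 = 4, a_1 = 5, a_2 = 10, a_3 = 35, a_4 = 160, a_5 = 785.
So a_5 = 785.

785


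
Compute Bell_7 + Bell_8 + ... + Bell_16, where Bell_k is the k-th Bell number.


Recall Bell_k counts set partitions of a k-set (with Bell_0 = 1 by convention).
Bell_7 through Bell_16: 877, 4140, 21147, 115975, 678570, 4213597, 27644437, 190899322, 1382958545, 10480142147
Sum = 877 + 4140 + 21147 + 115975 + 678570 + 4213597 + 27644437 + 190899322 + 1382958545 + 10480142147 = 12086678757.

12086678757


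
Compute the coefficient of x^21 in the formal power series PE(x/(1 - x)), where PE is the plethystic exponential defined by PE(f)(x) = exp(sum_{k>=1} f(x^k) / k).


For f(x) = x/(1 - x) we have
sum_{k>=1} f(x^k) / k = sum_{k>=1} (1/k) * x^k / (1 - x^k) = sum_{k, m >= 1} x^(k m) / k,
which after exponentiating simplifies to
PE(x/(1 - x)) = prod_{k>=1} 1 / (1 - x^k).
This is the generating function for the partition function p(n), so the coefficient of x^21 is p(21).
Computing p(21) by dynamic programming over parts 1, 2, ..., 21: p(21) = 792.

792


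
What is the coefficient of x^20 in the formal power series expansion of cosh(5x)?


The Maclaurin series is cosh(t) = sum_{m>=0} t^(2m) / (2m)!, so substituting t = 5x, only even powers of x are nonzero, with coefficient of x^(2m) equal to 5^(2m) / (2m)!.
For x^20 the coefficient is 5^20/20! = 95367431640625/2432902008176640000 = 152587890625/3892643213082624.

152587890625/3892643213082624


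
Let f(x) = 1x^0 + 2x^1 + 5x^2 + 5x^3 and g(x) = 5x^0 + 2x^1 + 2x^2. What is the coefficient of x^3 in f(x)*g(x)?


Cauchy product at x^3:
2*2 + 5*2 + 5*5
= 39

39


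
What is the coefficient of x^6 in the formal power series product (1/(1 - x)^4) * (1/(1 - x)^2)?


Combine the factors: (1/(1 - x)^4) * (1/(1 - x)^2) = 1/(1 - x)^6.
Then use 1/(1 - x)^r = sum_{k>=0} C(k + r - 1, r - 1) x^k with r = 6 and k = 6:
C(11, 5) = 462.

462


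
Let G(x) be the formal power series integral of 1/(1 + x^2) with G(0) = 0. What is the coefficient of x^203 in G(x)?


1/(1 + x^2) = sum_{j>=0} (-1)^j x^(2j). Integrating termwise with G(0) = 0:
G(x) = sum_{j>=0} (-1)^j x^(2j+1) / (2j+1) = arctan(x).
Only odd powers are nonzero. For x^203 write 203 = 2*101 + 1, giving
(-1)^101 / 203 = -1/203 = -1/203.

-1/203


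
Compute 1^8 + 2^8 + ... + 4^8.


This power sum has a closed form given by Faulhaber's formula
sum_{k=1}^{m} k^p = (1 / (p + 1)) * sum_{j=0}^{p} C(p + 1, j) B_j m^(p + 1 - j),
but for small m direct computation is fastest:
1 + 256 + 6561 + 65536 = 72354.

72354


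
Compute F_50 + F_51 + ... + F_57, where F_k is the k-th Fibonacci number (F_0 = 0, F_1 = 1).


Use the identity sum_{k=0}^{N} F_k = F_{N+2} - 1 (which follows from F_{k+2} - F_{k+1} = F_k). Then
sum_{k=50}^{57} F_k = (F_{59} - 1) - (F_{51} - 1) = F_{59} - F_{51}.
Computing: F_{59} = 956722026041, F_{51} = 20365011074, so
Sum = 956722026041 - 20365011074 = 936357014967.

936357014967


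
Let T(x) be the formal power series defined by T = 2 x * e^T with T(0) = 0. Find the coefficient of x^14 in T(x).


Apply the Lagrange inversion formula: if T = 2 x * phi(T) with phi(t) = e^t, then
[x^n] T = 2^n * (1/n) [t^(n-1)] phi(t)^n = 2^n * (1/n) [t^(n-1)] e^(n t) = 2^n * (1/n) * n^(n-1) / (n-1)! = 2^n * n^(n-1) / n!.
When c = 1 this is the Cayley count of rooted labeled trees on n vertices, divided by n!.
For n = 14: 2^14 * 14^13 / 14! = 16384 * 793714773254144/87178291200 = 129586085429248/868725.

129586085429248/868725


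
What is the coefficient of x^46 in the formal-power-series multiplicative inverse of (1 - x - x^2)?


Let the inverse be f(x) = sum_{k>=0} a_k x^k. From f(x) * (1 - x - x^2) = 1 and matching coefficients:
 x^0: a_0 = 1.
 x^1: a_1 - a_0 = 0, so a_1 = 1.
 x^k (k >= 2): a_k - a_{k-1} - a_{k-2} = 0, i.e. a_k = a_{k-1} + a_{k-2}.
This is the Fibonacci-type recurrence shifted so that a_0 = a_1 = 1.
Iterating: a_0=1, a_1=1, a_2=2, a_3=3, a_4=5, a_5=8, a_6=13, a_7=21, a_8=34, a_9=55, ...
a_46 = 2971215073.

2971215073


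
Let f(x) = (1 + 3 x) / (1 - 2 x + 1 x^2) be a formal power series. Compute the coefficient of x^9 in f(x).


Write f(x) = sum_{k>=0} a_k x^k. Multiplying both sides by 1 - 2 x + 1 x^2 gives
(1 - 2 x + 1 x^2) sum_{k>=0} a_k x^k = 1 + 3 x.
Matching coefficients:
 x^0: a_0 = 1
 x^1: a_1 - 2 a_0 = 3  =>  a_1 = 2*1 + 3 = 5
 x^k (k >= 2): a_k = 2 a_{k-1} - 1 a_{k-2}.
Iterating: a_2 = 9, a_3 = 13, a_4 = 17, a_5 = 21, a_6 = 25, a_7 = 29, a_8 = 33, a_9 = 37.
So the coefficient of x^9 is 37.

37


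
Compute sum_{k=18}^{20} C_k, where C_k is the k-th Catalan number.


C_18 through C_20: 477638700, 1767263190, 6564120420
Sum = 477638700 + 1767263190 + 6564120420
= 8809022310

8809022310


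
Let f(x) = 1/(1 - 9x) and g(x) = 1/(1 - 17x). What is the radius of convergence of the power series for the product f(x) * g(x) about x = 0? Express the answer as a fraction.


The radius of 1/(1 - 9x) is 1/9 (nearest singularity at x = 1/9), and the radius of 1/(1 - 17x) is 1/17.
The product f(x)*g(x) = 1/((1 - 9x)(1 - 17x)) has singularities at both 1/9 and 1/17, so its radius of convergence is the distance to the nearest one:
min(1/9, 1/17) = 1/17.

1/17


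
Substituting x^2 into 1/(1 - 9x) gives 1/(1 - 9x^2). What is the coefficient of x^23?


Since 1/(1 - 9x^2) only has even powers of x,
the coefficient of x^23 (odd) is 0.

0


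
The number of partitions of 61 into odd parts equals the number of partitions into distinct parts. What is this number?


Computing partitions of 61 into odd parts (1, 3, 5, ...):
Using the generating function prod_{k>=0} 1/(1-x^(2k+1)),
the count is 12076

12076


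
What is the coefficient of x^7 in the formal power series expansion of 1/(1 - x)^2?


The negative binomial / multiset identity is
1/(1 - x)^r = sum_{k>=0} C(k + r - 1, r - 1) x^k.
Here r = 2 and k = 7, so the coefficient is
C(7 + 1, 1) = C(8, 1)
= 8

8


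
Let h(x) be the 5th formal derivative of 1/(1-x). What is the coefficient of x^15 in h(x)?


Differentiating 5 times: d^5/dx^5 [1/(1-x)] = 5!/(1-x)^6.
The expansion 1/(1-x)^6 = sum_{k>=0} C(k+5, 5) x^k, so the coefficient of x^n in 5!/(1-x)^6 is 5! * C(n+5, 5).
For n = 15: 120 * C(20, 5) = 120 * 15504 = 1860480

1860480


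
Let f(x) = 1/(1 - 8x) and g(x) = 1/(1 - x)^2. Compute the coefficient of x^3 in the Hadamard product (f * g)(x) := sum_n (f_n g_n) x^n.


f has coefficients f_k = 8^k. For g = 1/(1 - x)^2 the coefficient is g_k = C(k + 1, 1) = k + 1. The Hadamard coefficient is (f * g)_k = 8^k * (k + 1).
For k = 3: 8^3 * 4 = 512 * 4 = 2048.

2048


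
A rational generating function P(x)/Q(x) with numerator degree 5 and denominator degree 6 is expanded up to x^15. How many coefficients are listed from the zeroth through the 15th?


Expanding up to x^15 gives the coefficients for x^0, x^1, ..., x^15.
That is 15 + 1 = 16 coefficients in total.

16


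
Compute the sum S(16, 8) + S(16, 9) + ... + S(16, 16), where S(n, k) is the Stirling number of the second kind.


By definition, S(n, k) counts partitions of an n-set into exactly k nonempty blocks.
Computing row n = 16 for k = 8..16:
S(16, k): 2141764053, 820784250, 193754990, 28936908, 2757118, 165620, 6020, 120, 1
Sum = 3188169080.

3188169080


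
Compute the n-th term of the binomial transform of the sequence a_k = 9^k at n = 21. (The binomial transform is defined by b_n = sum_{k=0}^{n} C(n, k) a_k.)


With a_k = 9^k, b_n = sum_{k=0}^{n} C(n, k) 9^k = (1 + 9)^n by the binomial theorem.
For n = 21: (1 + 9)^21 = 10^21 = 1000000000000000000000.

1000000000000000000000


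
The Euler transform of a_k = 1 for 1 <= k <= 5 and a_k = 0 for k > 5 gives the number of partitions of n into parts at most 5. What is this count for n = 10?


Partitions of 10 into parts at most 5:
Using generating function (1-x)^(-1)(1-x^2)^(-1)...(1-x^5)^(-1),
the coefficient of x^10 = 30

30


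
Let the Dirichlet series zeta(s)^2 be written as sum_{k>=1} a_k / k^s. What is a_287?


The Dirichlet convolution of the constant function 1 with itself gives (1 * 1)(k) = sum_{d | k} 1 = d(k), the number of positive divisors of k.
Since zeta(s) = sum_{k>=1} 1/k^s, we have zeta(s)^2 = sum_{k>=1} d(k)/k^s, so a_k = d(k).
For k = 287: the divisors are 1, 7, 41, 287.
Count = 4.

4


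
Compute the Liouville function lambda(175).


The Liouville function is lambda(k) = (-1)^Omega(k), where Omega(k) counts the prime factors of k with multiplicity.
Factoring: 175 = 5 * 5 * 7, so Omega(175) = 3.
lambda(175) = (-1)^3 = -1.

-1


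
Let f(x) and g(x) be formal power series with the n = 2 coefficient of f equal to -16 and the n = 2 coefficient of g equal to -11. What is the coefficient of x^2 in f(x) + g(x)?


Addition of formal power series is termwise.
The coefficient of x^2 in f + g = -16 + -11
= -27

-27


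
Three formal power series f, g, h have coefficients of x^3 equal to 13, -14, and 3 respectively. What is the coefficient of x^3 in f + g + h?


Series addition is componentwise:
13 + -14 + 3
= 2

2


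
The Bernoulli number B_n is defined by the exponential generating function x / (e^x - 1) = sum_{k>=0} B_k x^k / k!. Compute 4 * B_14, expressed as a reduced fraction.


Bernoulli numbers can also be computed recursively via B_0 = 1 and sum_{j=0}^{m} C(m+1, j) B_j = 0 for m >= 1. Odd-index Bernoulli numbers vanish for k >= 3.
Computing B_14 = 7/6, so 4 * B_14 = 4 * 7/6 = 14/3.

14/3


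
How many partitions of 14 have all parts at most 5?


Using the generating function (1-x)^(-1)(1-x^2)^(-1)...(1-x^5)^(-1),
the coefficient of x^14 counts these restricted partitions.
Result = 70

70


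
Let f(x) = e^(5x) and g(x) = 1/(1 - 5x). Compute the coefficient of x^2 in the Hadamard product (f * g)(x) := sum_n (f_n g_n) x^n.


Expanding: f_k = 5^k/k! (from e^(5x)) and g_k = 5^k (from 1/(1 - 5x)). So the Hadamard coefficient (f * g)_k = 5^k 5^k / k! = (25)^k / k!.
For k = 2: 25^2/2! = 625/2 = 625/2.

625/2


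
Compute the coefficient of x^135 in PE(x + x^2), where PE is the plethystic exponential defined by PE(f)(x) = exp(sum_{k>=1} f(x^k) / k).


With f(x) = x + x^2, the exponent is sum_{k>=1} (x^k + x^(2k)) / k = -ln(1 - x) - ln(1 - x^2). Exponentiating:
PE(x + x^2) = 1 / ((1 - x)(1 - x^2)).
This is the generating function for partitions of n into parts of size 1 or 2. The number of 2's can be any j in 0..67, and the rest are 1's, so
[x^135] = floor(135/2) + 1 = 68.

68


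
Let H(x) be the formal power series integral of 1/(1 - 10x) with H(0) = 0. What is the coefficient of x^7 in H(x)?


1/(1 - 10x) = sum_{k>=0} 10^k x^k. Integrating termwise with H(0) = 0:
H(x) = sum_{k>=0} 10^k x^(k+1) / (k+1) = sum_{m>=1} 10^(m-1) x^m / m.
For m = 7: 10^6/7 = 1000000/7 = 1000000/7.

1000000/7


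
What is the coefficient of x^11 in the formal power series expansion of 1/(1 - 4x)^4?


The general identity 1/(1 - c x)^r = sum_{k>=0} c^k C(k + r - 1, r - 1) x^k follows by substituting y = c x into 1/(1 - y)^r = sum_{k>=0} C(k + r - 1, r - 1) y^k.
For c = 4, r = 4, k = 11:
4^11 * C(14, 3) = 4194304 * 364 = 1526726656.

1526726656


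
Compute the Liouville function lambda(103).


The Liouville function is lambda(k) = (-1)^Omega(k), where Omega(k) counts the prime factors of k with multiplicity.
Factoring: 103 = 103, so Omega(103) = 1.
lambda(103) = (-1)^1 = -1.

-1


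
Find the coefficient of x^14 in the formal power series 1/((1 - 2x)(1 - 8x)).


By partial fractions or Cauchy convolution:
The coefficient equals sum_{k=0}^{14} 2^k * 8^(14-k).
= 5864062009344

5864062009344


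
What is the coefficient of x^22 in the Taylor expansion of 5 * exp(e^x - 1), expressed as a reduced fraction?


exp(e^x - 1) = sum_{k>=0} Bell_k x^k / k!, where Bell_k is the k-th Bell number.
So the coefficient of x^22 is 5 * Bell_22 / 22!.
Computing: Bell_22 = 4506715738447323 and 22! = 1124000727777607680000, giving
5 * 4506715738447323/1124000727777607680000 = 88366975263673/4407845991284736000.

88366975263673/4407845991284736000


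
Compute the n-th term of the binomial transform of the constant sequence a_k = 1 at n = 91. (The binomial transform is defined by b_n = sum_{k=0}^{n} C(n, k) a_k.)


With a_k = 1 for all k, b_n = sum_{k=0}^{n} C(n, k) = 2^n by the binomial theorem.
For n = 91: 2^91 = 2475880078570760549798248448.

2475880078570760549798248448


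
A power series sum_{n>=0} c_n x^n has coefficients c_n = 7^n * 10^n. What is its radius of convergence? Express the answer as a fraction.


By the root test (Cauchy-Hadamard), the radius is R = 1 / limsup_n |c_n|^(1/n).
Here |c_n|^(1/n) = (7^n * 10^n)^(1/n) = 7 * 10 = 70 for all n.
So R = 1/70 = 1/70.

1/70


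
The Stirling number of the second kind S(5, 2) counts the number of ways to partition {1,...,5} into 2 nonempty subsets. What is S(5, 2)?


Using the explicit formula S(n,k) = (1/k!) sum_{j=0}^{k} (-1)^(k-j) C(k,j) j^n:
S(5, 2) = 15
Equivalently, S(n,k) is n! times the coefficient of x^n in the EGF (e^x - 1)^k / k!.

15


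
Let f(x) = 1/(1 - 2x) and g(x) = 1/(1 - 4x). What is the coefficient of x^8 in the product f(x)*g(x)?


The coefficient of x^n in f*g is the Cauchy product: sum_{k=0}^{n} a^k * b^(n-k).
With a=2, b=4, n=8:
sum_{k=0}^{8} 2^k * 4^(8-k)
= 130816

130816


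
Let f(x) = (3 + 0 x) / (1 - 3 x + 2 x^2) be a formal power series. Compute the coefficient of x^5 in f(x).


Write f(x) = sum_{k>=0} a_k x^k. Multiplying both sides by 1 - 3 x + 2 x^2 gives
(1 - 3 x + 2 x^2) sum_{k>=0} a_k x^k = 3 + 0 x.
Matching coefficients:
 x^0: a_0 = 3
 x^1: a_1 - 3 a_0 = 0  =>  a_1 = 3*3 + 0 = 9
 x^k (k >= 2): a_k = 3 a_{k-1} - 2 a_{k-2}.
Iterating: a_2 = 21, a_3 = 45, a_4 = 93, a_5 = 189.
So the coefficient of x^5 is 189.

189


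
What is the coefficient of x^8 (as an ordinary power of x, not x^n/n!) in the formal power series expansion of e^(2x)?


The exponential series is e^y = sum_{k>=0} y^k / k!. Substituting y = 2x gives
e^(2x) = sum_{k>=0} 2^k x^k / k!.
So the coefficient of x^n is a^n/n! with a = 2, n = 8:
2^8 / 8! = 256/40320 = 2/315

2/315


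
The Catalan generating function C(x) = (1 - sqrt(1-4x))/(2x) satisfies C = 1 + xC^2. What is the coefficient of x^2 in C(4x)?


Substituting x -> 4x scales the n-th coefficient by 4^n, so [x^2] C(4x) = 4^2 * C_2.
C_2 = C(2*2, 2)/(3) = 6/3 = 2.
So 4^2 * 2 = 16 * 2 = 32.

32


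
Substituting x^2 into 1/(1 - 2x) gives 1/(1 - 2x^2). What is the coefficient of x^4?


The coefficient of x^(2m) in 1/(1 - 2x^2) is 2^m.
With n = 4 = 2*2, the coefficient is 2^2 = 4.

4


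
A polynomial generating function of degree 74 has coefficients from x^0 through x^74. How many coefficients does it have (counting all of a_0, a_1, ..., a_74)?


A polynomial of degree 74 takes the form a_0 + a_1 x + ... + a_74 x^74.
The number of coefficients is 74 + 1 = 75.

75


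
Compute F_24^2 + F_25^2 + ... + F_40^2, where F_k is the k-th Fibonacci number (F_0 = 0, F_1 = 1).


There is a standard identity sum_{k=0}^{N} F_k^2 = F_N * F_{N+1} (proved inductively from the telescoping relation F_k^2 = F_k F_{k+1} - F_{k-1} F_k). Then
sum_{k=24}^{40} F_k^2 = F_40 F_41 - F_23 F_24.
Computing: F_40 = 102334155, F_41 = 165580141, F_23 = 28657, F_24 = 46368.
Sum = 102334155 * 165580141 - 28657 * 46368 = 16944502485248079.

16944502485248079


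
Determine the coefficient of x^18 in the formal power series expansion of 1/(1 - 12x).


The geometric series identity gives 1/(1 - c x) = sum_{k>=0} c^k x^k, so the coefficient of x^k is c^k.
Here c = 12 and k = 18.
Computing: 12^18 = 26623333280885243904

26623333280885243904


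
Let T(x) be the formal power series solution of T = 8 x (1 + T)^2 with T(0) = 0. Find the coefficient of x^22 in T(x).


Apply the Lagrange inversion formula: if T = 8 x * phi(T) with phi(t) = (1 + t)^2, then [x^n] T = 8^n * (1/n) [t^(n-1)] phi(t)^n = 8^n * (1/n) [t^(n-1)] (1 + t)^(2n) = 8^n * (1/n) C(2n, n-1).
Using the identity C(2n, n-1) = C(2n, n) * n / (n+1), the unscaled factor equals C(2n, n) / (n+1) = C_n, the n-th Catalan number.
For n = 22: C_22 = C(44, 22) / 23 = 2104098963720/23 = 91482563640.
With the 8^22 = 73786976294838206464 factor, the coefficient is 73786976294838206464 * 91482563640 = 6750221754695707626346339368960.

6750221754695707626346339368960


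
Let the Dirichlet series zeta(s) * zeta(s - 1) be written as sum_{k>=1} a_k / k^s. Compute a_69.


Convolution gives a_k = sum_{d | k} d * 1 = sum_{d | k} d = sigma(k), the sum of positive divisors of k.
For k = 69, the divisors are 1, 3, 23, 69, so
sigma(69) = 1 + 3 + 23 + 69 = 96.

96


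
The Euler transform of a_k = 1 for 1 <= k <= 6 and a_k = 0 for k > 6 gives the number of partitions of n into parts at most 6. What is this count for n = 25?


Partitions of 25 into parts at most 6:
Using generating function (1-x)^(-1)(1-x^2)^(-1)...(1-x^6)^(-1),
the coefficient of x^25 = 612

612


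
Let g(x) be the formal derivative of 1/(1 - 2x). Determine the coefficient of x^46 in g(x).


Differentiate termwise: d/dx sum_{k>=0} 2^k x^k = sum_{k>=1} k 2^k x^(k-1) = sum_{j>=0} (j+1) 2^(j+1) x^j.
Equivalently, d/dx [1/(1 - 2x)] = 2/(1 - 2x)^2.
For j = 46: 47 * 2^47 = 47 * 140737488355328 = 6614661952700416.

6614661952700416


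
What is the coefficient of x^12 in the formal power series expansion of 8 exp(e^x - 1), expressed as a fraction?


exp(e^x - 1) is the exponential generating function for the Bell numbers Bell_k: exp(e^x - 1) = sum_{k>=0} Bell_k x^k / k!.
So the coefficient of x^12 in 8 exp(e^x - 1) is 8 Bell_12 / 12!.
Computing: Bell_12 = 4213597 and 12! = 479001600, giving
8 * 4213597/479001600 = 4213597/59875200.

4213597/59875200


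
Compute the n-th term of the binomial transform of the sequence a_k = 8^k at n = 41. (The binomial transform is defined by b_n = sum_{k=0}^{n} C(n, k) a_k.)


With a_k = 8^k, b_n = sum_{k=0}^{n} C(n, k) 8^k = (1 + 8)^n by the binomial theorem.
For n = 41: (1 + 8)^41 = 9^41 = 1330279464729113309844748891857449678409.

1330279464729113309844748891857449678409


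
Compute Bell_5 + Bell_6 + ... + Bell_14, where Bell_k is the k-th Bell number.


Recall Bell_k counts set partitions of a k-set (with Bell_0 = 1 by convention).
Bell_5 through Bell_14: 52, 203, 877, 4140, 21147, 115975, 678570, 4213597, 27644437, 190899322
Sum = 52 + 203 + 877 + 4140 + 21147 + 115975 + 678570 + 4213597 + 27644437 + 190899322 = 223578320.

223578320


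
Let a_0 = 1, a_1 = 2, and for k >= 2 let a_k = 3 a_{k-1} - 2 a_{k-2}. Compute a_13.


Iterating the recurrence forward:
a_0 = 1
a_1 = 2
a_2 = 3*2 - 2*1 = 4
a_3 = 3*4 - 2*2 = 8
a_4 = 3*8 - 2*4 = 16
a_5 = 3*16 - 2*8 = 32
a_6 = 3*32 - 2*16 = 64
a_7 = 3*64 - 2*32 = 128
a_8 = 3*128 - 2*64 = 256
a_9 = 3*256 - 2*128 = 512
a_10 = 3*512 - 2*256 = 1024
a_11 = 3*1024 - 2*512 = 2048
a_12 = 3*2048 - 2*1024 = 4096
a_13 = 3*4096 - 2*2048 = 8192
So a_13 = 8192.

8192


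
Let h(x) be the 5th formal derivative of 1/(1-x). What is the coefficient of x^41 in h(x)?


Differentiating 5 times: d^5/dx^5 [1/(1-x)] = 5!/(1-x)^6.
The expansion 1/(1-x)^6 = sum_{k>=0} C(k+5, 5) x^k, so the coefficient of x^n in 5!/(1-x)^6 is 5! * C(n+5, 5).
For n = 41: 120 * C(46, 5) = 120 * 1370754 = 164490480

164490480


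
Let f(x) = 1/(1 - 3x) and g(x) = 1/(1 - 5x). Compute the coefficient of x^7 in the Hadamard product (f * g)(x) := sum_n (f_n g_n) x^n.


f has coefficients f_k = 3^k and g has coefficients g_k = 5^k, so the Hadamard product has coefficient (f*g)_k = 3^k * 5^k = 15^k.
For k = 7: 15^7 = 170859375.

170859375


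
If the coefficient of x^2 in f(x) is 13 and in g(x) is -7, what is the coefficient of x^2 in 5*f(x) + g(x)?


Scalar multiplication scales coefficients: 5 * 13 = 65.
Then add the g coefficient: 65 + -7
= 58

58


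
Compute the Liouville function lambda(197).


The Liouville function is lambda(k) = (-1)^Omega(k), where Omega(k) counts the prime factors of k with multiplicity.
Factoring: 197 = 197, so Omega(197) = 1.
lambda(197) = (-1)^1 = -1.

-1


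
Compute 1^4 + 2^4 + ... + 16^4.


This power sum has a closed form given by Faulhaber's formula
sum_{k=1}^{m} k^p = (1 / (p + 1)) * sum_{j=0}^{p} C(p + 1, j) B_j m^(p + 1 - j),
but for small m direct computation is fastest:
1 + 16 + 81 + 256 + 625 + 1296 + 2401 + 4096 + 6561 + 10000 + 14641 + 20736 + 28561 + 38416 + 50625 + 65536 = 243848.

243848
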